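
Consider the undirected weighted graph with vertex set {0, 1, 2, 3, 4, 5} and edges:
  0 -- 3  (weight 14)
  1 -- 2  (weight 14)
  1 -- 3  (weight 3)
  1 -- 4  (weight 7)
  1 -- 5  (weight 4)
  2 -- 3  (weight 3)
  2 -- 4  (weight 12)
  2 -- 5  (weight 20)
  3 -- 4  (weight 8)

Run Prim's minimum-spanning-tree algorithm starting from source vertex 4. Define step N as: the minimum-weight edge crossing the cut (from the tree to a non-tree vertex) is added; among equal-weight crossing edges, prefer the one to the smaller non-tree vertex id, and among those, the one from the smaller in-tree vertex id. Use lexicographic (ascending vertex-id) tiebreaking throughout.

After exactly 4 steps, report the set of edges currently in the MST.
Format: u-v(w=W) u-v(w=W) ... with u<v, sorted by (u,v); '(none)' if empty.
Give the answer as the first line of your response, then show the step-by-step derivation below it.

1-3(w=3) 1-4(w=7) 1-5(w=4) 2-3(w=3)

step 1: add edge 1-4 (w=7); MST = {1-4(w=7)}
step 2: add edge 1-3 (w=3); MST = {1-3(w=3) 1-4(w=7)}
step 3: add edge 2-3 (w=3); MST = {1-3(w=3) 1-4(w=7) 2-3(w=3)}
step 4: add edge 1-5 (w=4); MST = {1-3(w=3) 1-4(w=7) 1-5(w=4) 2-3(w=3)}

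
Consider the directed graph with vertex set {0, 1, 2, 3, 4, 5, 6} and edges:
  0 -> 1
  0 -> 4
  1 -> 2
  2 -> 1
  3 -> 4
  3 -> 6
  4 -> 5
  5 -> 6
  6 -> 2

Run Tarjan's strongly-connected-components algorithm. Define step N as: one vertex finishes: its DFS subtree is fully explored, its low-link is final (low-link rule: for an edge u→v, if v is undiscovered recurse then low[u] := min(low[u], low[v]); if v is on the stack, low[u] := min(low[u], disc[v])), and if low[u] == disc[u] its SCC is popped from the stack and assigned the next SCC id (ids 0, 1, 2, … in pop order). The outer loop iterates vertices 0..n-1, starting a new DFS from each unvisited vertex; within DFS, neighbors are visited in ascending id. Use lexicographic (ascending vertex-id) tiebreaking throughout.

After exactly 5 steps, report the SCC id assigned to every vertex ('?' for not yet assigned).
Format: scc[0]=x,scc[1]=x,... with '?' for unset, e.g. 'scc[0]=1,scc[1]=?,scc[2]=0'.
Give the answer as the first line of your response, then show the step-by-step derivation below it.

scc[0]=?,scc[1]=0,scc[2]=0,scc[3]=?,scc[4]=3,scc[5]=2,scc[6]=1

step 1: low=(low[0]=0,low[1]=1,low[2]=1,low[3]=?,low[4]=?,low[5]=?,low[6]=?); scc=(scc[0]=?,scc[1]=?,scc[2]=?,scc[3]=?,scc[4]=?,scc[5]=?,scc[6]=?)
step 2: low=(low[0]=0,low[1]=1,low[2]=1,low[3]=?,low[4]=?,low[5]=?,low[6]=?); scc=(scc[0]=?,scc[1]=0,scc[2]=0,scc[3]=?,scc[4]=?,scc[5]=?,scc[6]=?)
step 3: low=(low[0]=0,low[1]=1,low[2]=1,low[3]=?,low[4]=3,low[5]=4,low[6]=5); scc=(scc[0]=?,scc[1]=0,scc[2]=0,scc[3]=?,scc[4]=?,scc[5]=?,scc[6]=1)
step 4: low=(low[0]=0,low[1]=1,low[2]=1,low[3]=?,low[4]=3,low[5]=4,low[6]=5); scc=(scc[0]=?,scc[1]=0,scc[2]=0,scc[3]=?,scc[4]=?,scc[5]=2,scc[6]=1)
step 5: low=(low[0]=0,low[1]=1,low[2]=1,low[3]=?,low[4]=3,low[5]=4,low[6]=5); scc=(scc[0]=?,scc[1]=0,scc[2]=0,scc[3]=?,scc[4]=3,scc[5]=2,scc[6]=1)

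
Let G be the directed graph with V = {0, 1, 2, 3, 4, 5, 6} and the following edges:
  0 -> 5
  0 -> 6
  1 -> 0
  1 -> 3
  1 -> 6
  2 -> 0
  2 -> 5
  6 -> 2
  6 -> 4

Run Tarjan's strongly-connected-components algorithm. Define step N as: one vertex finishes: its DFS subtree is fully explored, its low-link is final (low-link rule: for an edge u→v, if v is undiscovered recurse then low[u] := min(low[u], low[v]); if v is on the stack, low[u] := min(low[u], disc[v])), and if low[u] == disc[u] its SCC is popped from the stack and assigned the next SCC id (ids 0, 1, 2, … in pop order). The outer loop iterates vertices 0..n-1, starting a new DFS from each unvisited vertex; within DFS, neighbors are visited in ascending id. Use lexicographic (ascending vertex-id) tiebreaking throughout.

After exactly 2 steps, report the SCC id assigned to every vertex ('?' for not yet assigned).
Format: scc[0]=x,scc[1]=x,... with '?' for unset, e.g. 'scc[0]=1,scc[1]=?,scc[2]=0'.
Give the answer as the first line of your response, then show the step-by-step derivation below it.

scc[0]=?,scc[1]=?,scc[2]=?,scc[3]=?,scc[4]=?,scc[5]=0,scc[6]=?

step 1: low=(low[0]=0,low[1]=?,low[2]=?,low[3]=?,low[4]=?,low[5]=1,low[6]=?); scc=(scc[0]=?,scc[1]=?,scc[2]=?,scc[3]=?,scc[4]=?,scc[5]=0,scc[6]=?)
step 2: low=(low[0]=0,low[1]=?,low[2]=0,low[3]=?,low[4]=?,low[5]=1,low[6]=2); scc=(scc[0]=?,scc[1]=?,scc[2]=?,scc[3]=?,scc[4]=?,scc[5]=0,scc[6]=?)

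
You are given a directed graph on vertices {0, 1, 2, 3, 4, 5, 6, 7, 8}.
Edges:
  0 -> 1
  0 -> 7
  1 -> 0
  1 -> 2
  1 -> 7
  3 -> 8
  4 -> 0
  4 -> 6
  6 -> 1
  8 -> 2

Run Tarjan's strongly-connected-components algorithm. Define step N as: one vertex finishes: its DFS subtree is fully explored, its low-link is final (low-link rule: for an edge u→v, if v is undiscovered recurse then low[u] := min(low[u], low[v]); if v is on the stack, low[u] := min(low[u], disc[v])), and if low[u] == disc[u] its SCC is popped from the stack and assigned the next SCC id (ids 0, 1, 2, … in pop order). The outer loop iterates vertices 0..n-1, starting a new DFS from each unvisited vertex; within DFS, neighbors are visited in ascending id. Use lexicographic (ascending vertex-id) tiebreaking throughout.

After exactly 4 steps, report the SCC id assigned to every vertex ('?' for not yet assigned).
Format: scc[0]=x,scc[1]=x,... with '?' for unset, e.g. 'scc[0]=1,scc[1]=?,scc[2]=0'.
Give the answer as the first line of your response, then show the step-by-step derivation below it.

scc[0]=2,scc[1]=2,scc[2]=0,scc[3]=?,scc[4]=?,scc[5]=?,scc[6]=?,scc[7]=1,scc[8]=?

step 1: low=(low[0]=0,low[1]=0,low[2]=2,low[3]=?,low[4]=?,low[5]=?,low[6]=?,low[7]=?,low[8]=?); scc=(scc[0]=?,scc[1]=?,scc[2]=0,scc[3]=?,scc[4]=?,scc[5]=?,scc[6]=?,scc[7]=?,scc[8]=?)
step 2: low=(low[0]=0,low[1]=0,low[2]=2,low[3]=?,low[4]=?,low[5]=?,low[6]=?,low[7]=3,low[8]=?); scc=(scc[0]=?,scc[1]=?,scc[2]=0,scc[3]=?,scc[4]=?,scc[5]=?,scc[6]=?,scc[7]=1,scc[8]=?)
step 3: low=(low[0]=0,low[1]=0,low[2]=2,low[3]=?,low[4]=?,low[5]=?,low[6]=?,low[7]=3,low[8]=?); scc=(scc[0]=?,scc[1]=?,scc[2]=0,scc[3]=?,scc[4]=?,scc[5]=?,scc[6]=?,scc[7]=1,scc[8]=?)
step 4: low=(low[0]=0,low[1]=0,low[2]=2,low[3]=?,low[4]=?,low[5]=?,low[6]=?,low[7]=3,low[8]=?); scc=(scc[0]=2,scc[1]=2,scc[2]=0,scc[3]=?,scc[4]=?,scc[5]=?,scc[6]=?,scc[7]=1,scc[8]=?)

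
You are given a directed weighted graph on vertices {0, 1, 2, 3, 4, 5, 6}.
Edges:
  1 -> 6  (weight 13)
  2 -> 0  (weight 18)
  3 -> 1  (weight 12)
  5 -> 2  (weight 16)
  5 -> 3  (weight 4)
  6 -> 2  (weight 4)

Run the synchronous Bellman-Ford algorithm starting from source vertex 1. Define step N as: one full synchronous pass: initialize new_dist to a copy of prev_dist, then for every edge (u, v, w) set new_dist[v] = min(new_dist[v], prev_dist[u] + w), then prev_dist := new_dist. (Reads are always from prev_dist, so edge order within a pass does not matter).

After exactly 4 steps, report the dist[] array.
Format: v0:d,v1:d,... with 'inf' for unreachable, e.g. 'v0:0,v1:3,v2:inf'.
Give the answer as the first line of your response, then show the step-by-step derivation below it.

v0:35,v1:0,v2:17,v3:inf,v4:inf,v5:inf,v6:13

step 1: dist = v0:inf,v1:0,v2:inf,v3:inf,v4:inf,v5:inf,v6:13
step 2: dist = v0:inf,v1:0,v2:17,v3:inf,v4:inf,v5:inf,v6:13
step 3: dist = v0:35,v1:0,v2:17,v3:inf,v4:inf,v5:inf,v6:13
step 4: dist = v0:35,v1:0,v2:17,v3:inf,v4:inf,v5:inf,v6:13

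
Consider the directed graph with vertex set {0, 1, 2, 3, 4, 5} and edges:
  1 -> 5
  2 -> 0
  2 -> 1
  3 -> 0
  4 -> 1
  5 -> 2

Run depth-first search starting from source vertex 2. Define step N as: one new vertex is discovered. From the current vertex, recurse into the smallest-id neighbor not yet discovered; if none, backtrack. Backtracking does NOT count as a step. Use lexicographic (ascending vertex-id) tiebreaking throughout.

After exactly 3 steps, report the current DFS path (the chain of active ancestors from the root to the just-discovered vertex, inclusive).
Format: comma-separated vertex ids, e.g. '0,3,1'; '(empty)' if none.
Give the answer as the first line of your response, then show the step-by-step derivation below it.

2,1

step 1: discover 2; path=2; order=2
step 2: discover 0; path=2>0; order=2,0
step 3: discover 1; path=2>1; order=2,0,1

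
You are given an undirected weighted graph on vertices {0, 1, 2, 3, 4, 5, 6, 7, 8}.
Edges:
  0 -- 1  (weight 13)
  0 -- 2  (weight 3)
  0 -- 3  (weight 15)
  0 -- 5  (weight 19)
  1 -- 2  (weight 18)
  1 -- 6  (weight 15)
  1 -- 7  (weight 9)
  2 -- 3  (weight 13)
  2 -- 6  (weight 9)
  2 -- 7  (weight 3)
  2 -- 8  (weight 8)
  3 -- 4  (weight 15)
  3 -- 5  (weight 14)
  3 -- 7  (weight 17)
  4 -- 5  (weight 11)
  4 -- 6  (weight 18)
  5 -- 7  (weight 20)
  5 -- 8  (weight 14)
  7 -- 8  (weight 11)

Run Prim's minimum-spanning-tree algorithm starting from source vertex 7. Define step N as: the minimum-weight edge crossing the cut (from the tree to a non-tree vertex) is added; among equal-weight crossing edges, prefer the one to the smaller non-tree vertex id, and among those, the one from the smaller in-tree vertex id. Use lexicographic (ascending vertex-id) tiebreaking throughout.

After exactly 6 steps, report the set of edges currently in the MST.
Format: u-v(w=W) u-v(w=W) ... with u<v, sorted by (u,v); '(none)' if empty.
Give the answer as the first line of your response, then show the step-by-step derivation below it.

0-2(w=3) 1-7(w=9) 2-3(w=13) 2-6(w=9) 2-7(w=3) 2-8(w=8)

step 1: add edge 2-7 (w=3); MST = {2-7(w=3)}
step 2: add edge 0-2 (w=3); MST = {0-2(w=3) 2-7(w=3)}
step 3: add edge 2-8 (w=8); MST = {0-2(w=3) 2-7(w=3) 2-8(w=8)}
step 4: add edge 1-7 (w=9); MST = {0-2(w=3) 1-7(w=9) 2-7(w=3) 2-8(w=8)}
step 5: add edge 2-6 (w=9); MST = {0-2(w=3) 1-7(w=9) 2-6(w=9) 2-7(w=3) 2-8(w=8)}
step 6: add edge 2-3 (w=13); MST = {0-2(w=3) 1-7(w=9) 2-3(w=13) 2-6(w=9) 2-7(w=3) 2-8(w=8)}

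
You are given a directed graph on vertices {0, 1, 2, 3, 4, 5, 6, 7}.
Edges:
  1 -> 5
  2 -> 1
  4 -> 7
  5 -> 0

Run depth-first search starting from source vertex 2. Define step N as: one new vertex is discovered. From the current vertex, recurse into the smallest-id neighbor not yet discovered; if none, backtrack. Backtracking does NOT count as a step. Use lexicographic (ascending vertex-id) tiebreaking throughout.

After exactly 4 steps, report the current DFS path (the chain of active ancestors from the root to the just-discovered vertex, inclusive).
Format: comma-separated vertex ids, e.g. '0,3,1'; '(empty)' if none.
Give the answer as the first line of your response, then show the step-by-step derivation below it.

2,1,5,0

step 1: discover 2; path=2; order=2
step 2: discover 1; path=2>1; order=2,1
step 3: discover 5; path=2>1>5; order=2,1,5
step 4: discover 0; path=2>1>5>0; order=2,1,5,0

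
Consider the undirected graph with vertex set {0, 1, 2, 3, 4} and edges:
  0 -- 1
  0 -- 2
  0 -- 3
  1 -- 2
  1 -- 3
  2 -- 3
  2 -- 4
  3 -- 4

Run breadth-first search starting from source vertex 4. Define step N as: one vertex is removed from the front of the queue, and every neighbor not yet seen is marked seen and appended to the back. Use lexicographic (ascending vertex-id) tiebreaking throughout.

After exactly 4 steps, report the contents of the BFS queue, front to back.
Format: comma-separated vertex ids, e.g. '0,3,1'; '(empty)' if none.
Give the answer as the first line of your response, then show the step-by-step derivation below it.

1

step 1: dequeue 4; queue=[2,3]; order=4
step 2: dequeue 2; queue=[3,0,1]; order=4,2
step 3: dequeue 3; queue=[0,1]; order=4,2,3
step 4: dequeue 0; queue=[1]; order=4,2,3,0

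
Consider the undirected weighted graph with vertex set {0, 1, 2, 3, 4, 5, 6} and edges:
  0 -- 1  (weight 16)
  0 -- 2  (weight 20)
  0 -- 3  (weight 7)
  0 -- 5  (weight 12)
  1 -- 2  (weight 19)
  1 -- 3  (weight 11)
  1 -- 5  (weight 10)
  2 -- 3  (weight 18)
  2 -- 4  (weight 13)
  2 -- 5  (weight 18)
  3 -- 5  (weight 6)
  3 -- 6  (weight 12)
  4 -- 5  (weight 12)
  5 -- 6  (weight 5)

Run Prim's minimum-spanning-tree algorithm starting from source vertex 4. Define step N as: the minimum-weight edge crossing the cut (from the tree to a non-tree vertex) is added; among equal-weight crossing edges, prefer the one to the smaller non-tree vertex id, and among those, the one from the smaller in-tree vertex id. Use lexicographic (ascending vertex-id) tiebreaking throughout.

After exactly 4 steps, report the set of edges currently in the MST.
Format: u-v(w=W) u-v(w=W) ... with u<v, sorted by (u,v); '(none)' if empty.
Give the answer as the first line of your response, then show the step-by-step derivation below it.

0-3(w=7) 3-5(w=6) 4-5(w=12) 5-6(w=5)

step 1: add edge 4-5 (w=12); MST = {4-5(w=12)}
step 2: add edge 5-6 (w=5); MST = {4-5(w=12) 5-6(w=5)}
step 3: add edge 3-5 (w=6); MST = {3-5(w=6) 4-5(w=12) 5-6(w=5)}
step 4: add edge 0-3 (w=7); MST = {0-3(w=7) 3-5(w=6) 4-5(w=12) 5-6(w=5)}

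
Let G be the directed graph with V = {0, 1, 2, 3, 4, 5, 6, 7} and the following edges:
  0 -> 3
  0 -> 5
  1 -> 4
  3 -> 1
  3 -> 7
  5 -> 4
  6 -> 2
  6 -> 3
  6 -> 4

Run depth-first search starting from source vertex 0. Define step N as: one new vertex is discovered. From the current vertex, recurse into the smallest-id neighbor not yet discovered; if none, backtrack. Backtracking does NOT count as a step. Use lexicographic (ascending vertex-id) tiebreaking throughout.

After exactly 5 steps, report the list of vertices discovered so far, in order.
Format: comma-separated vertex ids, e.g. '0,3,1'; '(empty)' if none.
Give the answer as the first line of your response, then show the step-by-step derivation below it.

0,3,1,4,7

step 1: discover 0; path=0; order=0
step 2: discover 3; path=0>3; order=0,3
step 3: discover 1; path=0>3>1; order=0,3,1
step 4: discover 4; path=0>3>1>4; order=0,3,1,4
step 5: discover 7; path=0>3>7; order=0,3,1,4,7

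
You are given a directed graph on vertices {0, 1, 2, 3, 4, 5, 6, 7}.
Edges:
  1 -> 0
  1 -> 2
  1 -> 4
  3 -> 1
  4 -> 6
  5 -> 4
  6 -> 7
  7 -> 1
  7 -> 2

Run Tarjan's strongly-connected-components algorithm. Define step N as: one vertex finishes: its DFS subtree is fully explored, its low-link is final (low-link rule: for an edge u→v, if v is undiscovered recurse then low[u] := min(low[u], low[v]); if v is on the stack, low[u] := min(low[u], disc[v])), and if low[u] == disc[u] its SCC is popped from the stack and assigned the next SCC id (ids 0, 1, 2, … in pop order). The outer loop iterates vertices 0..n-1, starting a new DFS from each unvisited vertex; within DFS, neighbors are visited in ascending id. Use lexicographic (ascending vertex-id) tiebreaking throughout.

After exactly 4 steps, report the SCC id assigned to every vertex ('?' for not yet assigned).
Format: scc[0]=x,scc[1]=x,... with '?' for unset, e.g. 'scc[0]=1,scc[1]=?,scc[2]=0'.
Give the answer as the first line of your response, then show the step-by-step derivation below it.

scc[0]=0,scc[1]=?,scc[2]=1,scc[3]=?,scc[4]=?,scc[5]=?,scc[6]=?,scc[7]=?

step 1: low=(low[0]=0,low[1]=?,low[2]=?,low[3]=?,low[4]=?,low[5]=?,low[6]=?,low[7]=?); scc=(scc[0]=0,scc[1]=?,scc[2]=?,scc[3]=?,scc[4]=?,scc[5]=?,scc[6]=?,scc[7]=?)
step 2: low=(low[0]=0,low[1]=1,low[2]=2,low[3]=?,low[4]=?,low[5]=?,low[6]=?,low[7]=?); scc=(scc[0]=0,scc[1]=?,scc[2]=1,scc[3]=?,scc[4]=?,scc[5]=?,scc[6]=?,scc[7]=?)
step 3: low=(low[0]=0,low[1]=1,low[2]=2,low[3]=?,low[4]=3,low[5]=?,low[6]=4,low[7]=1); scc=(scc[0]=0,scc[1]=?,scc[2]=1,scc[3]=?,scc[4]=?,scc[5]=?,scc[6]=?,scc[7]=?)
step 4: low=(low[0]=0,low[1]=1,low[2]=2,low[3]=?,low[4]=3,low[5]=?,low[6]=1,low[7]=1); scc=(scc[0]=0,scc[1]=?,scc[2]=1,scc[3]=?,scc[4]=?,scc[5]=?,scc[6]=?,scc[7]=?)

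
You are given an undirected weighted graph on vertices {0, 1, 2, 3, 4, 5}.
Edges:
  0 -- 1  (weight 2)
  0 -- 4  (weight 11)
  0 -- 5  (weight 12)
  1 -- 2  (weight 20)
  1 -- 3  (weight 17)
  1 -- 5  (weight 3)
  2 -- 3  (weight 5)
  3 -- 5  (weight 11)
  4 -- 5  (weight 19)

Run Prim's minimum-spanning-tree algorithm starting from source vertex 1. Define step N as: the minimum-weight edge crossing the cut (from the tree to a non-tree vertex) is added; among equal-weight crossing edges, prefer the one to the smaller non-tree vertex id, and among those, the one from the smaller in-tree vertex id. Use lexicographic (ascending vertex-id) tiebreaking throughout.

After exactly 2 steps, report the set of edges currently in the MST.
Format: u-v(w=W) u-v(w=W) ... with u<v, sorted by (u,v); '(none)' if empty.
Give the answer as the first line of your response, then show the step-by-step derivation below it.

0-1(w=2) 1-5(w=3)

step 1: add edge 0-1 (w=2); MST = {0-1(w=2)}
step 2: add edge 1-5 (w=3); MST = {0-1(w=2) 1-5(w=3)}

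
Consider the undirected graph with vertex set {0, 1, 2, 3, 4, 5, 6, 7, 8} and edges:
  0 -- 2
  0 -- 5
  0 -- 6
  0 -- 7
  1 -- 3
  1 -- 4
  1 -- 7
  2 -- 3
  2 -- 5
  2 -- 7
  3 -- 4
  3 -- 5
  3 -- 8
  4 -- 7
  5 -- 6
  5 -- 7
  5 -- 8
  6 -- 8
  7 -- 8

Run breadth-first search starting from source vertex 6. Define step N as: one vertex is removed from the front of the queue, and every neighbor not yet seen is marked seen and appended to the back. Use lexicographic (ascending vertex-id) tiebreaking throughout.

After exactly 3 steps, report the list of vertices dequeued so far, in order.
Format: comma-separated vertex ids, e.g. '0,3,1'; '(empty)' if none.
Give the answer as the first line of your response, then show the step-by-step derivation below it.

6,0,5

step 1: dequeue 6; queue=[0,5,8]; order=6
step 2: dequeue 0; queue=[5,8,2,7]; order=6,0
step 3: dequeue 5; queue=[8,2,7,3]; order=6,0,5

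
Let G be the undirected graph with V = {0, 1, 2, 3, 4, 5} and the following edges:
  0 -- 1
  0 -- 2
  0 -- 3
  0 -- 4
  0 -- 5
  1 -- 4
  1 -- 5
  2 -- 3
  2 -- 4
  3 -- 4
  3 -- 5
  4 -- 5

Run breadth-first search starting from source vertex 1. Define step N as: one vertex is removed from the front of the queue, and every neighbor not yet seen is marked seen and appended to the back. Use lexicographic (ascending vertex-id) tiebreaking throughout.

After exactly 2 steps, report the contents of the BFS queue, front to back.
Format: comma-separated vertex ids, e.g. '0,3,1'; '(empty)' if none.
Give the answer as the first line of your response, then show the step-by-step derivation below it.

4,5,2,3

step 1: dequeue 1; queue=[0,4,5]; order=1
step 2: dequeue 0; queue=[4,5,2,3]; order=1,0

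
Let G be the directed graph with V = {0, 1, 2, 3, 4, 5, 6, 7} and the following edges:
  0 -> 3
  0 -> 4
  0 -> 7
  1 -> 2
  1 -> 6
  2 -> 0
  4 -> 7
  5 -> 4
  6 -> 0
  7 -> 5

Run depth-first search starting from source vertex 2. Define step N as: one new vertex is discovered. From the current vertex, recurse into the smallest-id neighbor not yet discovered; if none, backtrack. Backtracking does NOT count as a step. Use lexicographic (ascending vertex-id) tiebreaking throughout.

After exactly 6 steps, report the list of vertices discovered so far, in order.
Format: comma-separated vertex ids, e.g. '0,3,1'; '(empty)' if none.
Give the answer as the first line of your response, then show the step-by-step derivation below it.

2,0,3,4,7,5

step 1: discover 2; path=2; order=2
step 2: discover 0; path=2>0; order=2,0
step 3: discover 3; path=2>0>3; order=2,0,3
step 4: discover 4; path=2>0>4; order=2,0,3,4
step 5: discover 7; path=2>0>4>7; order=2,0,3,4,7
step 6: discover 5; path=2>0>4>7>5; order=2,0,3,4,7,5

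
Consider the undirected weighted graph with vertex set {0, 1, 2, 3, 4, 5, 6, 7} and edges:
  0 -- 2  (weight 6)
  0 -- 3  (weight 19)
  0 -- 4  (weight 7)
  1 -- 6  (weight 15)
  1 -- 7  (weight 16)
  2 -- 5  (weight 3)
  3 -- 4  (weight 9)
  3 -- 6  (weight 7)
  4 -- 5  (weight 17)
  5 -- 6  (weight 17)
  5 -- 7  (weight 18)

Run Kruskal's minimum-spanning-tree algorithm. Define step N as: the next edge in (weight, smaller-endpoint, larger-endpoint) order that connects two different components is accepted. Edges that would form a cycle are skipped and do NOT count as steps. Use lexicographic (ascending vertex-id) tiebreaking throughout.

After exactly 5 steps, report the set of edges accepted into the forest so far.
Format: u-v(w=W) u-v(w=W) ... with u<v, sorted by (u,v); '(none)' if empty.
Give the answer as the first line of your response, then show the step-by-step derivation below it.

0-2(w=6) 0-4(w=7) 2-5(w=3) 3-4(w=9) 3-6(w=7)

step 1: add edge 2-5 (w=3); MST = {2-5(w=3)}
step 2: add edge 0-2 (w=6); MST = {0-2(w=6) 2-5(w=3)}
step 3: add edge 0-4 (w=7); MST = {0-2(w=6) 0-4(w=7) 2-5(w=3)}
step 4: add edge 3-6 (w=7); MST = {0-2(w=6) 0-4(w=7) 2-5(w=3) 3-6(w=7)}
step 5: add edge 3-4 (w=9); MST = {0-2(w=6) 0-4(w=7) 2-5(w=3) 3-4(w=9) 3-6(w=7)}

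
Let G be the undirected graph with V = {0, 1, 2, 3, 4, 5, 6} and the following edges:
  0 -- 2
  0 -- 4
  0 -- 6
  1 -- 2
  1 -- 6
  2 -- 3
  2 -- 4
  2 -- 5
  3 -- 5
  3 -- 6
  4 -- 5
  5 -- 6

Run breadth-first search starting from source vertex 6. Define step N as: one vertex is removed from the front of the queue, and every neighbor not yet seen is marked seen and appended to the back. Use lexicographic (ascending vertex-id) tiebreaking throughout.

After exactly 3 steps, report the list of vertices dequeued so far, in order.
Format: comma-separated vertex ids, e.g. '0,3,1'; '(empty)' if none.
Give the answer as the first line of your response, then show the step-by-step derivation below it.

6,0,1

step 1: dequeue 6; queue=[0,1,3,5]; order=6
step 2: dequeue 0; queue=[1,3,5,2,4]; order=6,0
step 3: dequeue 1; queue=[3,5,2,4]; order=6,0,1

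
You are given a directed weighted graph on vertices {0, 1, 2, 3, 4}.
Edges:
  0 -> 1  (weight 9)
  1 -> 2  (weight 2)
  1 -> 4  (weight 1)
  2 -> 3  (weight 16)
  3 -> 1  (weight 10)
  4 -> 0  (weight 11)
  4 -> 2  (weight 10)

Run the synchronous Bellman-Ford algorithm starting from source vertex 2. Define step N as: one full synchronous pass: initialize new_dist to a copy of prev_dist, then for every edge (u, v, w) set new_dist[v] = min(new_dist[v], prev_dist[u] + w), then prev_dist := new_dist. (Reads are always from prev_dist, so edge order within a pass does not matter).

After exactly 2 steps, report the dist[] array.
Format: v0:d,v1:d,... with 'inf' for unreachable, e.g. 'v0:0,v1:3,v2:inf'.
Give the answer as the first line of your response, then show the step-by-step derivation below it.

v0:inf,v1:26,v2:0,v3:16,v4:inf

step 1: dist = v0:inf,v1:inf,v2:0,v3:16,v4:inf
step 2: dist = v0:inf,v1:26,v2:0,v3:16,v4:inf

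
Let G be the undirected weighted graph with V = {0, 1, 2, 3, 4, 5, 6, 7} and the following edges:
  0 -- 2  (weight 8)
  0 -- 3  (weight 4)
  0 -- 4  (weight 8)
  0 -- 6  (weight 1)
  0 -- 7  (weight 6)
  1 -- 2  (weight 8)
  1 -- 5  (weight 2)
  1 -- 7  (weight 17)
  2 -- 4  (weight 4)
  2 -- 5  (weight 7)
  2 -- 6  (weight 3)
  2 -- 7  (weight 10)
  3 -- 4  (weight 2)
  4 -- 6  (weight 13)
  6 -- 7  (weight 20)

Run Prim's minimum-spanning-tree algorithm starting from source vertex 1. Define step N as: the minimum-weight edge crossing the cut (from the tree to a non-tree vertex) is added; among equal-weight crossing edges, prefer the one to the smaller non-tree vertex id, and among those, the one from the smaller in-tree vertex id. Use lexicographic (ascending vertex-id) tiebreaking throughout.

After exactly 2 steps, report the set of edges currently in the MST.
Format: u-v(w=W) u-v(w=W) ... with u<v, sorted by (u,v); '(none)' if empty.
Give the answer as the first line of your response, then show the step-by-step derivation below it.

1-5(w=2) 2-5(w=7)

step 1: add edge 1-5 (w=2); MST = {1-5(w=2)}
step 2: add edge 2-5 (w=7); MST = {1-5(w=2) 2-5(w=7)}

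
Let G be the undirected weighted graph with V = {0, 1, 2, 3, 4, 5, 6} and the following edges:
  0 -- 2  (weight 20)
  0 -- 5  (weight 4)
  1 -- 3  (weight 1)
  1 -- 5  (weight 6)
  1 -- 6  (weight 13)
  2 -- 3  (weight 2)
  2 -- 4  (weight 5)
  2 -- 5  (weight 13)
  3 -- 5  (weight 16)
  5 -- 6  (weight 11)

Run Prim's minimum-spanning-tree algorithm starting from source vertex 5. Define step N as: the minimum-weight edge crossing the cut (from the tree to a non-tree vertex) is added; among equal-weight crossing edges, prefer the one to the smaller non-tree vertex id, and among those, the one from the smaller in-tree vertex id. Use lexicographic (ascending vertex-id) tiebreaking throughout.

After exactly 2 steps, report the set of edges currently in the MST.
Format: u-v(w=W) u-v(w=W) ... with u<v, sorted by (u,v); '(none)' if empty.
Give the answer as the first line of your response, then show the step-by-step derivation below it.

0-5(w=4) 1-5(w=6)

step 1: add edge 0-5 (w=4); MST = {0-5(w=4)}
step 2: add edge 1-5 (w=6); MST = {0-5(w=4) 1-5(w=6)}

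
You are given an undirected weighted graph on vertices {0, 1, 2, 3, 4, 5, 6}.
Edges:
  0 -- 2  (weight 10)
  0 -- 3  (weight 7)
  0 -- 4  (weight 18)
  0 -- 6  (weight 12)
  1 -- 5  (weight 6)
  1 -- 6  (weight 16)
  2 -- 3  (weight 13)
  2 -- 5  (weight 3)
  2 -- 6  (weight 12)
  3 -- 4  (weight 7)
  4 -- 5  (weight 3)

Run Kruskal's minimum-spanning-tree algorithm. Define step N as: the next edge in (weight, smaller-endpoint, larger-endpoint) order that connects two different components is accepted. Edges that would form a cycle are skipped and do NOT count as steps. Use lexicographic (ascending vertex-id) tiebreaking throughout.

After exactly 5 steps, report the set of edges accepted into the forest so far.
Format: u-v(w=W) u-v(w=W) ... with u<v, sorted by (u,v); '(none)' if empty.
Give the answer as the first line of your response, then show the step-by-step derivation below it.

0-3(w=7) 1-5(w=6) 2-5(w=3) 3-4(w=7) 4-5(w=3)

step 1: add edge 2-5 (w=3); MST = {2-5(w=3)}
step 2: add edge 4-5 (w=3); MST = {2-5(w=3) 4-5(w=3)}
step 3: add edge 1-5 (w=6); MST = {1-5(w=6) 2-5(w=3) 4-5(w=3)}
step 4: add edge 0-3 (w=7); MST = {0-3(w=7) 1-5(w=6) 2-5(w=3) 4-5(w=3)}
step 5: add edge 3-4 (w=7); MST = {0-3(w=7) 1-5(w=6) 2-5(w=3) 3-4(w=7) 4-5(w=3)}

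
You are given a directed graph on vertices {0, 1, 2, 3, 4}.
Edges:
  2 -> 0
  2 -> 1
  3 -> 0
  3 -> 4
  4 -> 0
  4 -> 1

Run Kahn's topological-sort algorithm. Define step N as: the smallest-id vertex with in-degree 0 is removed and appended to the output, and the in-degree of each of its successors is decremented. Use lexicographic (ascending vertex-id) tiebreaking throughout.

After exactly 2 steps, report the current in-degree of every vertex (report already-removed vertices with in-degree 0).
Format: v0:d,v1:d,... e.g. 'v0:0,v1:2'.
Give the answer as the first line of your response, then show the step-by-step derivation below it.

v0:1,v1:1,v2:0,v3:0,v4:0

step 1: output 2; order=[2]; indeg=(2,1,0,0,1)
step 2: output 3; order=[2,3]; indeg=(1,1,0,0,0)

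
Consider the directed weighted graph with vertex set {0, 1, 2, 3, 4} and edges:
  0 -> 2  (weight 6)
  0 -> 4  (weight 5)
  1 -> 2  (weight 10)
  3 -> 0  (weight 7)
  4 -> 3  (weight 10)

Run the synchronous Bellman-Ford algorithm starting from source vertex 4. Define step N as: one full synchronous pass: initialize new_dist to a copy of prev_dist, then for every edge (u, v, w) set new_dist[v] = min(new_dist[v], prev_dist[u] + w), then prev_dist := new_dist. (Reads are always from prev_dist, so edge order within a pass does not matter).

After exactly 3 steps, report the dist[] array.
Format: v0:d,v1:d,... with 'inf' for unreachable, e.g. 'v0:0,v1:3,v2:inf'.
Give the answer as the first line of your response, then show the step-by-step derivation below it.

v0:17,v1:inf,v2:23,v3:10,v4:0

step 1: dist = v0:inf,v1:inf,v2:inf,v3:10,v4:0
step 2: dist = v0:17,v1:inf,v2:inf,v3:10,v4:0
step 3: dist = v0:17,v1:inf,v2:23,v3:10,v4:0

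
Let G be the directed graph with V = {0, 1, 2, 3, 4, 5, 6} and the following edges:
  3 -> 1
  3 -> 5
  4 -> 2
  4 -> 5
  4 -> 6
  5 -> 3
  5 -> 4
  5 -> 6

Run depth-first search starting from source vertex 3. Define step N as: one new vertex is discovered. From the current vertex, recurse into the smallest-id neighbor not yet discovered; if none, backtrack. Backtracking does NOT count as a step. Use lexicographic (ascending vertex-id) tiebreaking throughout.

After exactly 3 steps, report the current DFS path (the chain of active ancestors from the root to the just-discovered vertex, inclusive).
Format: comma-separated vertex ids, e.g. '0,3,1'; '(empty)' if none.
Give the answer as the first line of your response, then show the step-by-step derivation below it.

3,5

step 1: discover 3; path=3; order=3
step 2: discover 1; path=3>1; order=3,1
step 3: discover 5; path=3>5; order=3,1,5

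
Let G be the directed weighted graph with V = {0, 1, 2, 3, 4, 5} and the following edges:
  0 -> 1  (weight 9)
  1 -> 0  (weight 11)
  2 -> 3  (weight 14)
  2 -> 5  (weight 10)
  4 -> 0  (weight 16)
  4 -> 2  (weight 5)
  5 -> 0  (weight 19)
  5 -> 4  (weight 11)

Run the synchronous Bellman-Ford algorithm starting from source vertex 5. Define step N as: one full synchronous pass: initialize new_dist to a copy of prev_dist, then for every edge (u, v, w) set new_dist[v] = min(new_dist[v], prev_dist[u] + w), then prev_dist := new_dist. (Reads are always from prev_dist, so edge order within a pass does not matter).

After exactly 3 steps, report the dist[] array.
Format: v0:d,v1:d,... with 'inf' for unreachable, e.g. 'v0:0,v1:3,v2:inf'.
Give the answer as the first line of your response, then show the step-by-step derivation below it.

v0:19,v1:28,v2:16,v3:30,v4:11,v5:0

step 1: dist = v0:19,v1:inf,v2:inf,v3:inf,v4:11,v5:0
step 2: dist = v0:19,v1:28,v2:16,v3:inf,v4:11,v5:0
step 3: dist = v0:19,v1:28,v2:16,v3:30,v4:11,v5:0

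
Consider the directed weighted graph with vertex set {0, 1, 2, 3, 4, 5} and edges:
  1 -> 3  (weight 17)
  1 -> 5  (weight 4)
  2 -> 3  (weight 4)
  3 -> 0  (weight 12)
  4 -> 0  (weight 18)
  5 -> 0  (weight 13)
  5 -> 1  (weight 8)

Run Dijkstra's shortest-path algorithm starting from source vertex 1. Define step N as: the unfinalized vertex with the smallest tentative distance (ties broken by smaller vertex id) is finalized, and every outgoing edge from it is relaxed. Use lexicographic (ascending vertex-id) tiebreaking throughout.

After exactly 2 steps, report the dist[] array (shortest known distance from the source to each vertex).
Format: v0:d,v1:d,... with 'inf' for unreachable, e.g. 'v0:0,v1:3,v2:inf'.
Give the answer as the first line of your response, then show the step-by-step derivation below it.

v0:17,v1:0,v2:inf,v3:17,v4:inf,v5:4

step 1: dist = v0:inf,v1:0,v2:inf,v3:17,v4:inf,v5:4
step 2: dist = v0:17,v1:0,v2:inf,v3:17,v4:inf,v5:4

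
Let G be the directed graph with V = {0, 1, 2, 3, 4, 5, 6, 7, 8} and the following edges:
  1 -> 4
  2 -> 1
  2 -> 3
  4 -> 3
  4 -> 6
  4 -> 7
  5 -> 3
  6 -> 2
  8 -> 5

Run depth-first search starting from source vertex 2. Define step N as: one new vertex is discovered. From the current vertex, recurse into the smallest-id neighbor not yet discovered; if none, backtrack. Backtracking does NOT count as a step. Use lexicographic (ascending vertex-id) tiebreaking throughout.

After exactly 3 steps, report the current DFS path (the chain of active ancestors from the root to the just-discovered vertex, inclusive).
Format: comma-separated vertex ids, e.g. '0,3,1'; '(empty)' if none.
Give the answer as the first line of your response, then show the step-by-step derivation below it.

2,1,4

step 1: discover 2; path=2; order=2
step 2: discover 1; path=2>1; order=2,1
step 3: discover 4; path=2>1>4; order=2,1,4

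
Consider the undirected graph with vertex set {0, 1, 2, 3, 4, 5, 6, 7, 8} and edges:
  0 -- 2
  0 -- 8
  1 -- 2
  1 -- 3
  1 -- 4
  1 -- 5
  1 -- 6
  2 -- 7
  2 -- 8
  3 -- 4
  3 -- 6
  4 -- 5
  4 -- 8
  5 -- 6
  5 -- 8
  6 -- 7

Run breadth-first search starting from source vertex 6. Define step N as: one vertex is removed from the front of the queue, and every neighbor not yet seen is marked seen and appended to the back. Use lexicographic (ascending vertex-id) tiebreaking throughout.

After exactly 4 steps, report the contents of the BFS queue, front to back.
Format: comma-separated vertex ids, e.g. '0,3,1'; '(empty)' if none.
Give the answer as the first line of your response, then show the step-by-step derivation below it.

7,2,4,8

step 1: dequeue 6; queue=[1,3,5,7]; order=6
step 2: dequeue 1; queue=[3,5,7,2,4]; order=6,1
step 3: dequeue 3; queue=[5,7,2,4]; order=6,1,3
step 4: dequeue 5; queue=[7,2,4,8]; order=6,1,3,5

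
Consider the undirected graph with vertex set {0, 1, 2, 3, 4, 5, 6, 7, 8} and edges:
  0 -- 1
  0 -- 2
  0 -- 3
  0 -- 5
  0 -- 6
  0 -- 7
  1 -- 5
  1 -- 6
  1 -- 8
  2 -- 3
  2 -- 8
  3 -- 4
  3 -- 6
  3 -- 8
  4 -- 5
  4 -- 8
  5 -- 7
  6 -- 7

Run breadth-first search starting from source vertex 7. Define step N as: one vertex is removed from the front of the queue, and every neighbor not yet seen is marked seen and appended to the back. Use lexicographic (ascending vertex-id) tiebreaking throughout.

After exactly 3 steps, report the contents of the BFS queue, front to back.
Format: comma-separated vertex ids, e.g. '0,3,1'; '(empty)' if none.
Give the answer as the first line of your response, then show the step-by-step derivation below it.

6,1,2,3,4

step 1: dequeue 7; queue=[0,5,6]; order=7
step 2: dequeue 0; queue=[5,6,1,2,3]; order=7,0
step 3: dequeue 5; queue=[6,1,2,3,4]; order=7,0,5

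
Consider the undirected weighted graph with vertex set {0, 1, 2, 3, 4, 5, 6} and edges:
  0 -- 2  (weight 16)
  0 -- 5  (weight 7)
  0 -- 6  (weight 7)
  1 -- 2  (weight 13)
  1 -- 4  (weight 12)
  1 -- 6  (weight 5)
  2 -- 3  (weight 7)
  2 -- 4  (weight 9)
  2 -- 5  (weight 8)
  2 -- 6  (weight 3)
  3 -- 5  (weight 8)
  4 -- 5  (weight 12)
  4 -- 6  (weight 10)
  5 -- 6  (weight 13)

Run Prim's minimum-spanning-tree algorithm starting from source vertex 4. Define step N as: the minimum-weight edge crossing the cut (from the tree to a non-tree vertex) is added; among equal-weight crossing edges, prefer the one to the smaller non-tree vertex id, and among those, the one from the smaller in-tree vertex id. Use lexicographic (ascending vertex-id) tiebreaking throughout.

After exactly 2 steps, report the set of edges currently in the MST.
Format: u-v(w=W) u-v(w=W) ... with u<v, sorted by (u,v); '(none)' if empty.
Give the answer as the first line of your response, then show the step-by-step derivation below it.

2-4(w=9) 2-6(w=3)

step 1: add edge 2-4 (w=9); MST = {2-4(w=9)}
step 2: add edge 2-6 (w=3); MST = {2-4(w=9) 2-6(w=3)}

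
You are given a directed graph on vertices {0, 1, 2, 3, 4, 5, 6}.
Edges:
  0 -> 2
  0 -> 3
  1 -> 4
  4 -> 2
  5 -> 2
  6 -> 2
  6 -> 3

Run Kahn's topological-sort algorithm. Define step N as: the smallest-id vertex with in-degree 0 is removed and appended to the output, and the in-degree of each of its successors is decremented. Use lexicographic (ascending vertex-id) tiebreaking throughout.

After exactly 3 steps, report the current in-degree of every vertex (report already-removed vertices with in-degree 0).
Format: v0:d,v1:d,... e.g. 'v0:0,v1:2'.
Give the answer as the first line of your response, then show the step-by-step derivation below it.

v0:0,v1:0,v2:2,v3:1,v4:0,v5:0,v6:0

step 1: output 0; order=[0]; indeg=(0,0,3,1,1,0,0)
step 2: output 1; order=[0,1]; indeg=(0,0,3,1,0,0,0)
step 3: output 4; order=[0,1,4]; indeg=(0,0,2,1,0,0,0)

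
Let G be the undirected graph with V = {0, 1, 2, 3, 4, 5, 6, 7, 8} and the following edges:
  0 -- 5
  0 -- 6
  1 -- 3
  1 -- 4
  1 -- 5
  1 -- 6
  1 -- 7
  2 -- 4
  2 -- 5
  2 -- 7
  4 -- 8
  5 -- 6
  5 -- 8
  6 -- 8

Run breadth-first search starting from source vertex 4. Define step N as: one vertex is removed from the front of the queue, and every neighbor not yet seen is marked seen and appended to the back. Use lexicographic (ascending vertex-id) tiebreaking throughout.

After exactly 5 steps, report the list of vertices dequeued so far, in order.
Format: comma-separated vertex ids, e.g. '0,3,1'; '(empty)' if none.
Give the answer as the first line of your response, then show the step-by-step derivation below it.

4,1,2,8,3

step 1: dequeue 4; queue=[1,2,8]; order=4
step 2: dequeue 1; queue=[2,8,3,5,6,7]; order=4,1
step 3: dequeue 2; queue=[8,3,5,6,7]; order=4,1,2
step 4: dequeue 8; queue=[3,5,6,7]; order=4,1,2,8
step 5: dequeue 3; queue=[5,6,7]; order=4,1,2,8,3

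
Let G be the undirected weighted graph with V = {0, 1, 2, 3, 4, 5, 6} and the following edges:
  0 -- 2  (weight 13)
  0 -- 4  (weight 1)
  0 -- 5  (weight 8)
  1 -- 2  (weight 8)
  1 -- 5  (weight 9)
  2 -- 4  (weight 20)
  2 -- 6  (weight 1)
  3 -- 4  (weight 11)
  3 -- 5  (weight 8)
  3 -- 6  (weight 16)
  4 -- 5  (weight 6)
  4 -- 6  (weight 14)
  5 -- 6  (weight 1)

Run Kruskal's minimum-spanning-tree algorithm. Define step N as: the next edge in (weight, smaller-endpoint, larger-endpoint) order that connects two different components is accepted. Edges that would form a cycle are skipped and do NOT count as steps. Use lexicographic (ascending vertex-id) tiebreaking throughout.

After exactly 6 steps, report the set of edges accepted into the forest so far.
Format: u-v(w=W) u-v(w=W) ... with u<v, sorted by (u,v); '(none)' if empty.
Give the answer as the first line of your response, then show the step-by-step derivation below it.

0-4(w=1) 1-2(w=8) 2-6(w=1) 3-5(w=8) 4-5(w=6) 5-6(w=1)

step 1: add edge 0-4 (w=1); MST = {0-4(w=1)}
step 2: add edge 2-6 (w=1); MST = {0-4(w=1) 2-6(w=1)}
step 3: add edge 5-6 (w=1); MST = {0-4(w=1) 2-6(w=1) 5-6(w=1)}
step 4: add edge 4-5 (w=6); MST = {0-4(w=1) 2-6(w=1) 4-5(w=6) 5-6(w=1)}
step 5: add edge 1-2 (w=8); MST = {0-4(w=1) 1-2(w=8) 2-6(w=1) 4-5(w=6) 5-6(w=1)}
step 6: add edge 3-5 (w=8); MST = {0-4(w=1) 1-2(w=8) 2-6(w=1) 3-5(w=8) 4-5(w=6) 5-6(w=1)}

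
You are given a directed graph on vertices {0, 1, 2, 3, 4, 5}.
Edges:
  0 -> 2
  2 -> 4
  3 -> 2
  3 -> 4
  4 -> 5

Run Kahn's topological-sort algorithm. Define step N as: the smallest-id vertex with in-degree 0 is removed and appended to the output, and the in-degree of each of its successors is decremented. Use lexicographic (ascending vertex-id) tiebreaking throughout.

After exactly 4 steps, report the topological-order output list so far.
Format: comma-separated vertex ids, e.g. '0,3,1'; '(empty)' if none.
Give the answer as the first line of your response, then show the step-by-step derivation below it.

0,1,3,2

step 1: output 0; order=[0]; indeg=(0,0,1,0,2,1)
step 2: output 1; order=[0,1]; indeg=(0,0,1,0,2,1)
step 3: output 3; order=[0,1,3]; indeg=(0,0,0,0,1,1)
step 4: output 2; order=[0,1,3,2]; indeg=(0,0,0,0,0,1)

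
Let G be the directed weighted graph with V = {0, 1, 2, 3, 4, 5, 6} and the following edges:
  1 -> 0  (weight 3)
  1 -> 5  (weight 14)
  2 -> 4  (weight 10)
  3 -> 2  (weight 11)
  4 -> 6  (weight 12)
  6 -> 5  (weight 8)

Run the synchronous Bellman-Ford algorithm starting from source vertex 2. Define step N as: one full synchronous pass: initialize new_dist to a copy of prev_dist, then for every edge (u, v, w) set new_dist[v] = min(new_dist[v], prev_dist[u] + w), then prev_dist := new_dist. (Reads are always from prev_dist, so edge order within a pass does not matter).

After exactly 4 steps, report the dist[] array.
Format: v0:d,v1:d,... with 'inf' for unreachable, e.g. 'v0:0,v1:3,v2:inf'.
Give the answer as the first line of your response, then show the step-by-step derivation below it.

v0:inf,v1:inf,v2:0,v3:inf,v4:10,v5:30,v6:22

step 1: dist = v0:inf,v1:inf,v2:0,v3:inf,v4:10,v5:inf,v6:inf
step 2: dist = v0:inf,v1:inf,v2:0,v3:inf,v4:10,v5:inf,v6:22
step 3: dist = v0:inf,v1:inf,v2:0,v3:inf,v4:10,v5:30,v6:22
step 4: dist = v0:inf,v1:inf,v2:0,v3:inf,v4:10,v5:30,v6:22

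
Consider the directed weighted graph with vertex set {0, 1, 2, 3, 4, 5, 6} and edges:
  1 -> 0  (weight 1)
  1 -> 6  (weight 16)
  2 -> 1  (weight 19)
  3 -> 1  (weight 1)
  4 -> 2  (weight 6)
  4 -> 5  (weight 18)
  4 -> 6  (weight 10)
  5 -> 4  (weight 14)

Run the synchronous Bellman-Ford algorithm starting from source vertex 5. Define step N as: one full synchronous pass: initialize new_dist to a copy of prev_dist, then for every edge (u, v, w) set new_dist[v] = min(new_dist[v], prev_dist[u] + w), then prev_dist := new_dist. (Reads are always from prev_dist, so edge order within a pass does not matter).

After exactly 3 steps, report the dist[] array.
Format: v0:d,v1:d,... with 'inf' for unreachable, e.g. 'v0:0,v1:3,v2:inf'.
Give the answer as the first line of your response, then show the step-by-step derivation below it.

v0:inf,v1:39,v2:20,v3:inf,v4:14,v5:0,v6:24

step 1: dist = v0:inf,v1:inf,v2:inf,v3:inf,v4:14,v5:0,v6:inf
step 2: dist = v0:inf,v1:inf,v2:20,v3:inf,v4:14,v5:0,v6:24
step 3: dist = v0:inf,v1:39,v2:20,v3:inf,v4:14,v5:0,v6:24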